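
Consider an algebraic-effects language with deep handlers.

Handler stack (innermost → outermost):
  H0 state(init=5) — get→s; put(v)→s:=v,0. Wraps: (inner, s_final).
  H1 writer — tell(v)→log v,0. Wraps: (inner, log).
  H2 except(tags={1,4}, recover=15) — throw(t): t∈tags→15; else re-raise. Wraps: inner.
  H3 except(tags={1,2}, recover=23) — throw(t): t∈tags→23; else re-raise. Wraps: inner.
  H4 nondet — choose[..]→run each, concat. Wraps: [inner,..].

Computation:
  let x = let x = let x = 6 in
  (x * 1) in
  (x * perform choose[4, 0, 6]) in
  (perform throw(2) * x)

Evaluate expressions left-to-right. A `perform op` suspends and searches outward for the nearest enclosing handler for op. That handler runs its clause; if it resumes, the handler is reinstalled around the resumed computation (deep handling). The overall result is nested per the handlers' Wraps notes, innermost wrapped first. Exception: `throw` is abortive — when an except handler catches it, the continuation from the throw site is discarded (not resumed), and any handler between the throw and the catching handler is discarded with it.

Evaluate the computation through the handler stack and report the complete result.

Step-by-step:
choose[4, 0, 6] @ H4
  branch[0] choose=4:
    throw(2) @ H2 re-raised
    throw(2) @ H3 caught ⇒ 23
    H4 returns [23]
  branch[1] choose=0:
    throw(2) @ H2 re-raised
    throw(2) @ H3 caught ⇒ 23
    H4 returns [23]
  branch[2] choose=6:
    throw(2) @ H2 re-raised
    throw(2) @ H3 caught ⇒ 23
    H4 returns [23]
= [23, 23, 23]

Answer: [23, 23, 23]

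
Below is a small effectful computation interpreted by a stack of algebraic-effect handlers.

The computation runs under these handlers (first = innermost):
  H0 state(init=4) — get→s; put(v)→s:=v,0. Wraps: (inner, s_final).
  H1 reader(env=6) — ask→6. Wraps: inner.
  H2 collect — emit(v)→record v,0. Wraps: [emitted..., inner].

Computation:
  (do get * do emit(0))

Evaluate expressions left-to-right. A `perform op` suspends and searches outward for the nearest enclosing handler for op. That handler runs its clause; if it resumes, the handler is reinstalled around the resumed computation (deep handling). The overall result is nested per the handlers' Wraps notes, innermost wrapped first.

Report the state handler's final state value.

Evaluation trace:
get @ H0 ⇒ 4
emit(0) @ H2 ⇒ out+=0
H0 returns (0, 4)
H1 returns (0, 4)
H2 returns [0, (0, 4)]
= [0, (0, 4)]

Answer: 4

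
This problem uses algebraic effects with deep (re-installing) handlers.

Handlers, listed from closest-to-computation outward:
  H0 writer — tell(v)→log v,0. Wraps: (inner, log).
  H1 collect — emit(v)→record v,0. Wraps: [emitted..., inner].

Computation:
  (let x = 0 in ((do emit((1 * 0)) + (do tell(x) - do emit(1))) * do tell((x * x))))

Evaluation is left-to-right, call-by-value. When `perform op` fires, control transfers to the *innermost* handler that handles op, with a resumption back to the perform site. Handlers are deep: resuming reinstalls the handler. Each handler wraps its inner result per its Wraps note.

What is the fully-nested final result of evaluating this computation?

Answer: [0, 1, (0, (0, 0))]

Step-by-step:
emit(0) @ H1 ⇒ out+=0
tell(0) @ H0 ⇒ log+=0
emit(1) @ H1 ⇒ out+=1
tell(0) @ H0 ⇒ log+=0
H0 returns (0, (0, 0))
H1 returns [0, 1, (0, (0, 0))]
= [0, 1, (0, (0, 0))]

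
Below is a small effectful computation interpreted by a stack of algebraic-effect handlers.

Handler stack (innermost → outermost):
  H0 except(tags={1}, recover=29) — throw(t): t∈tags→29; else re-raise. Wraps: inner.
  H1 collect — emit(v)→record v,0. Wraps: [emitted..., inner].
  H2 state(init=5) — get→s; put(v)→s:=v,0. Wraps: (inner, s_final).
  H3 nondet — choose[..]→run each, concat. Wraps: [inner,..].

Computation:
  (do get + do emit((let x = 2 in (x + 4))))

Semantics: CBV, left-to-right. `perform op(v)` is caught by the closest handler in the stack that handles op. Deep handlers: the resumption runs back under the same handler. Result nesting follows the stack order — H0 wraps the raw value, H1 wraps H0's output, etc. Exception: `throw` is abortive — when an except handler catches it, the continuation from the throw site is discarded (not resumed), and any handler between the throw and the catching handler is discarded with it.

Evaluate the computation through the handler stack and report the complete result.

Evaluation trace:
get @ H2 ⇒ 5
emit(6) @ H1 ⇒ out+=6
H0 returns 5
H1 returns [6, 5]
H2 returns ([6, 5], 5)
H3 returns [([6, 5], 5)]
= [([6, 5], 5)]

Answer: [([6, 5], 5)]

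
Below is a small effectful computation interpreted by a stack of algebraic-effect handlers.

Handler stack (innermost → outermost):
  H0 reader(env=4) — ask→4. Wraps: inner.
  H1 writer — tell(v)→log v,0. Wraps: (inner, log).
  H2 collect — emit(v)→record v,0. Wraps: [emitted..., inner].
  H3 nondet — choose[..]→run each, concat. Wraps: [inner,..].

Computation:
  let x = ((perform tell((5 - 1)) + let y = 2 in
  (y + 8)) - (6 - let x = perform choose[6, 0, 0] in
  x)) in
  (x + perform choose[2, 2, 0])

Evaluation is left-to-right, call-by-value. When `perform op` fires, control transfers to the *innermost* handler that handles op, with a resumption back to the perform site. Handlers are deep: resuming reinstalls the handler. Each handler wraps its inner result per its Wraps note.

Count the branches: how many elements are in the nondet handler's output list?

Answer: 9

Evaluation trace:
tell(4) @ H1 ⇒ log+=4
choose[6, 0, 0] @ H3
  branch[0] choose=6:
    choose[2, 2, 0] @ H3
      branch[0] choose=2:
        H0 returns 12
        H1 returns (12, (4))
        H2 returns [(12, (4))]
        H3 returns [[(12, (4))]]
      branch[1] choose=2:
        H0 returns 12
        H1 returns (12, (4))
        H2 returns [(12, (4))]
        H3 returns [[(12, (4))]]
      branch[2] choose=0:
        H0 returns 10
        H1 returns (10, (4))
        H2 returns [(10, (4))]
        H3 returns [[(10, (4))]]
  branch[1] choose=0:
    choose[2, 2, 0] @ H3
      branch[0] choose=2:
        H0 returns 6
        H1 returns (6, (4))
        H2 returns [(6, (4))]
        H3 returns [[(6, (4))]]
      branch[1] choose=2:
        H0 returns 6
        H1 returns (6, (4))
        H2 returns [(6, (4))]
        H3 returns [[(6, (4))]]
      branch[2] choose=0:
        H0 returns 4
        H1 returns (4, (4))
        H2 returns [(4, (4))]
        H3 returns [[(4, (4))]]
  branch[2] choose=0:
    choose[2, 2, 0] @ H3
      branch[0] choose=2:
        H0 returns 6
        H1 returns (6, (4))
        H2 returns [(6, (4))]
        H3 returns [[(6, (4))]]
      branch[1] choose=2:
        H0 returns 6
        H1 returns (6, (4))
        H2 returns [(6, (4))]
        H3 returns [[(6, (4))]]
      branch[2] choose=0:
        H0 returns 4
        H1 returns (4, (4))
        H2 returns [(4, (4))]
        H3 returns [[(4, (4))]]
= [[(12, (4))], [(12, (4))], [(10, (4))], [(6, (4))], [(6, (4))], [(4, (4))], [(6, (4))], [(6, (4))], [(4, (4))]]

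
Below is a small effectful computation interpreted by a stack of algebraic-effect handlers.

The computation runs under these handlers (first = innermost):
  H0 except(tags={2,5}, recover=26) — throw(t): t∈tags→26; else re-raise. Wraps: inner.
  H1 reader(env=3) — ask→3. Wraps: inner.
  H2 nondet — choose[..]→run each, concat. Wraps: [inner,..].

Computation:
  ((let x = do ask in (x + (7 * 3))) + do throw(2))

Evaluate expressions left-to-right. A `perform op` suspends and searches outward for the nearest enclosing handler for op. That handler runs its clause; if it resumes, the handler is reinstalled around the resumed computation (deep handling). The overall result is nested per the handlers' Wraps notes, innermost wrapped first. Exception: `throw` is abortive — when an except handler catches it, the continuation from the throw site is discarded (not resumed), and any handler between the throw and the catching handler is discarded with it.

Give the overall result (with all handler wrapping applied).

Answer: [26]

Working:
ask @ H1 ⇒ 3
throw(2) @ H0 caught ⇒ 26
H1 returns 26
H2 returns [26]
= [26]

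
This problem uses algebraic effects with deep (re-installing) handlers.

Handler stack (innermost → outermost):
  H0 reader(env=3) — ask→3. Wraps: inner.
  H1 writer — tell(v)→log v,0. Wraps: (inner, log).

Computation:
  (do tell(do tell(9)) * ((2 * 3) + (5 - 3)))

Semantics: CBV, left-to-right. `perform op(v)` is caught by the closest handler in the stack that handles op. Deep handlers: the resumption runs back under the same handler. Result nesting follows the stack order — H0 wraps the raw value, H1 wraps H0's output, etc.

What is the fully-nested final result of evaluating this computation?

Answer: (0, (9, 0))

Working:
tell(9) @ H1 ⇒ log+=9
tell(0) @ H1 ⇒ log+=0
H0 returns 0
H1 returns (0, (9, 0))
= (0, (9, 0))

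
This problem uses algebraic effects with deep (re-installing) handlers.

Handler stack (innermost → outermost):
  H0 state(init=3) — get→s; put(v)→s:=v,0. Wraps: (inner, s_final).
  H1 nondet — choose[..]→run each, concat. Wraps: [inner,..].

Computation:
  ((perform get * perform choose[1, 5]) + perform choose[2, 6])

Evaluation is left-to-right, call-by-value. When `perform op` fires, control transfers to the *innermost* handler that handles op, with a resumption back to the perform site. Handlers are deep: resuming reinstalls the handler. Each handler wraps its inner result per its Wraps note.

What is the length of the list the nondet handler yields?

Answer: 4

Working:
get @ H0 ⇒ 3
choose[1, 5] @ H1
  branch[0] choose=1:
    choose[2, 6] @ H1
      branch[0] choose=2:
        H0 returns (5, 3)
        H1 returns [(5, 3)]
      branch[1] choose=6:
        H0 returns (9, 3)
        H1 returns [(9, 3)]
  branch[1] choose=5:
    choose[2, 6] @ H1
      branch[0] choose=2:
        H0 returns (17, 3)
        H1 returns [(17, 3)]
      branch[1] choose=6:
        H0 returns (21, 3)
        H1 returns [(21, 3)]
= [(5, 3), (9, 3), (17, 3), (21, 3)]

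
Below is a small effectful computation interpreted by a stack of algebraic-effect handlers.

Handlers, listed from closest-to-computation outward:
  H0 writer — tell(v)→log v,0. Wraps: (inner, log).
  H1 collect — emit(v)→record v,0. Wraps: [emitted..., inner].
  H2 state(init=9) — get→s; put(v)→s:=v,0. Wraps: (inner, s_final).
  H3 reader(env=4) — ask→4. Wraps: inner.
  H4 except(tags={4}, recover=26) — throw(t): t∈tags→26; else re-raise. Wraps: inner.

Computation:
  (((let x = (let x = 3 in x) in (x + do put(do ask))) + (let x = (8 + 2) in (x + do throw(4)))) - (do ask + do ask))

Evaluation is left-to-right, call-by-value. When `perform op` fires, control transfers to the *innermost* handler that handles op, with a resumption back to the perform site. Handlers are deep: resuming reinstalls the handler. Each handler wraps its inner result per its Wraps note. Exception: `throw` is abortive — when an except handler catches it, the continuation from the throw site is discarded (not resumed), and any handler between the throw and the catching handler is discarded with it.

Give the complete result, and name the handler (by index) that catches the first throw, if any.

Evaluation trace:
ask @ H3 ⇒ 4
put(4) @ H2 ⇒ s:=4
throw(4) @ H4 caught ⇒ 26
= 26

Answer: 26 ; first throw caught by: H4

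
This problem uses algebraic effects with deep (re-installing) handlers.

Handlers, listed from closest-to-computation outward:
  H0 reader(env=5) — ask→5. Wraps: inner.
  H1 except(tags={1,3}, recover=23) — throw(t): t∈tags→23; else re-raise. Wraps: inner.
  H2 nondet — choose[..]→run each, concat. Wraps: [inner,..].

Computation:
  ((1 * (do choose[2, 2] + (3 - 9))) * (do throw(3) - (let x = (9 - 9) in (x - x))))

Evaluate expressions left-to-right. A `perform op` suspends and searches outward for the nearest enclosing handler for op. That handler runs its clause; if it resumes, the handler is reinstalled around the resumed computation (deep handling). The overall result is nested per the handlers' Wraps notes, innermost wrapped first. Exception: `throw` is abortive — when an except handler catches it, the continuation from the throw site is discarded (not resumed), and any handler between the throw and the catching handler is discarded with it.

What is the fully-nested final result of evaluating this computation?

Working:
choose[2, 2] @ H2
  branch[0] choose=2:
    throw(3) @ H1 caught ⇒ 23
    H2 returns [23]
  branch[1] choose=2:
    throw(3) @ H1 caught ⇒ 23
    H2 returns [23]
= [23, 23]

Answer: [23, 23]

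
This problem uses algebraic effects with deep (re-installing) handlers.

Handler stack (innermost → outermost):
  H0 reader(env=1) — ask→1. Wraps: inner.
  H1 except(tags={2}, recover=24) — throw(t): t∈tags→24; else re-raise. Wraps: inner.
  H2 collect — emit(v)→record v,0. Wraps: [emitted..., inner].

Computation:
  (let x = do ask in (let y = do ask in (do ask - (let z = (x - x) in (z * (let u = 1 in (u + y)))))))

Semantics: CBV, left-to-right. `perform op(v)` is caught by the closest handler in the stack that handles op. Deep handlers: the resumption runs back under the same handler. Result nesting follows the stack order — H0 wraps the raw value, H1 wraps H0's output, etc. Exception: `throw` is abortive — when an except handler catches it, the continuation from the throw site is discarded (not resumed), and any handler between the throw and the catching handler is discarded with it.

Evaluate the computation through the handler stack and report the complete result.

Step-by-step:
ask @ H0 ⇒ 1
ask @ H0 ⇒ 1
ask @ H0 ⇒ 1
H0 returns 1
H1 returns 1
H2 returns [1]
= [1]

Answer: [1]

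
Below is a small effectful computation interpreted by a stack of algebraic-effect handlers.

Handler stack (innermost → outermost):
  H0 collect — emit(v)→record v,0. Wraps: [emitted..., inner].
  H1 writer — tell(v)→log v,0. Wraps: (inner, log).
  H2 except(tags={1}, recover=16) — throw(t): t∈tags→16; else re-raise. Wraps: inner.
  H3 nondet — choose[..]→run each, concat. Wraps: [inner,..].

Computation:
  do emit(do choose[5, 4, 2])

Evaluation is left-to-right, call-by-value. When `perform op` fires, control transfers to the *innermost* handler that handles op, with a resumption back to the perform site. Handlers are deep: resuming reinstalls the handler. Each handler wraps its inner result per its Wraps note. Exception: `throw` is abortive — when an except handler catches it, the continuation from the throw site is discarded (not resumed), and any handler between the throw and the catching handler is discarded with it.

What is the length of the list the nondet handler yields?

Answer: 3

Step-by-step:
choose[5, 4, 2] @ H3
  branch[0] choose=5:
    emit(5) @ H0 ⇒ out+=5
    H0 returns [5, 0]
    H1 returns ([5, 0], ())
    H2 returns ([5, 0], ())
    H3 returns [([5, 0], ())]
  branch[1] choose=4:
    emit(4) @ H0 ⇒ out+=4
    H0 returns [4, 0]
    H1 returns ([4, 0], ())
    H2 returns ([4, 0], ())
    H3 returns [([4, 0], ())]
  branch[2] choose=2:
    emit(2) @ H0 ⇒ out+=2
    H0 returns [2, 0]
    H1 returns ([2, 0], ())
    H2 returns ([2, 0], ())
    H3 returns [([2, 0], ())]
= [([5, 0], ()), ([4, 0], ()), ([2, 0], ())]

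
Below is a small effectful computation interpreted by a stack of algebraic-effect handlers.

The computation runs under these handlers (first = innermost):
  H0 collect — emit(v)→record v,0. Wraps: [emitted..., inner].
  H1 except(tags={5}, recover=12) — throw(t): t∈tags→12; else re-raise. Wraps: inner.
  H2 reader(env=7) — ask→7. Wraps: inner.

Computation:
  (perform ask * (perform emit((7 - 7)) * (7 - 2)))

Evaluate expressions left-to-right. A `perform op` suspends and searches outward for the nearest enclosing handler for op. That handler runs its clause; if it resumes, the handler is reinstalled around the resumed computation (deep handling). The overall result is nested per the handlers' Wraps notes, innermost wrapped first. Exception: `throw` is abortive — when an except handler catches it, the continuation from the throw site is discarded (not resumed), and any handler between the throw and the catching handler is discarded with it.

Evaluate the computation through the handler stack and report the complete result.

Answer: [0, 0]

Step-by-step:
ask @ H2 ⇒ 7
emit(0) @ H0 ⇒ out+=0
H0 returns [0, 0]
H1 returns [0, 0]
H2 returns [0, 0]
= [0, 0]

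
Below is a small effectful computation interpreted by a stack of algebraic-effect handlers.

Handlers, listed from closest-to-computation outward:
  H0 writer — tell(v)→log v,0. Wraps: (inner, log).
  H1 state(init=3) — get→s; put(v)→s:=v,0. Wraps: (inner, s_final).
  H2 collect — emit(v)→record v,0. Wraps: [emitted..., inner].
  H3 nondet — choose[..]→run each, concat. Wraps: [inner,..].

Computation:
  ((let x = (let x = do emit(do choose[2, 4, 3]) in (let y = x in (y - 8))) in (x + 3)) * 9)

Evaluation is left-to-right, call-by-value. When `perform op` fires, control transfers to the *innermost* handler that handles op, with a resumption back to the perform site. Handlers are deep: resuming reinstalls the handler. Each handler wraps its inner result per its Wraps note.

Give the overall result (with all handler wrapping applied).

Step-by-step:
choose[2, 4, 3] @ H3
  branch[0] choose=2:
    emit(2) @ H2 ⇒ out+=2
    H0 returns (-45, ())
    H1 returns ((-45, ()), 3)
    H2 returns [2, ((-45, ()), 3)]
    H3 returns [[2, ((-45, ()), 3)]]
  branch[1] choose=4:
    emit(4) @ H2 ⇒ out+=4
    H0 returns (-45, ())
    H1 returns ((-45, ()), 3)
    H2 returns [4, ((-45, ()), 3)]
    H3 returns [[4, ((-45, ()), 3)]]
  branch[2] choose=3:
    emit(3) @ H2 ⇒ out+=3
    H0 returns (-45, ())
    H1 returns ((-45, ()), 3)
    H2 returns [3, ((-45, ()), 3)]
    H3 returns [[3, ((-45, ()), 3)]]
= [[2, ((-45, ()), 3)], [4, ((-45, ()), 3)], [3, ((-45, ()), 3)]]

Answer: [[2, ((-45, ()), 3)], [4, ((-45, ()), 3)], [3, ((-45, ()), 3)]]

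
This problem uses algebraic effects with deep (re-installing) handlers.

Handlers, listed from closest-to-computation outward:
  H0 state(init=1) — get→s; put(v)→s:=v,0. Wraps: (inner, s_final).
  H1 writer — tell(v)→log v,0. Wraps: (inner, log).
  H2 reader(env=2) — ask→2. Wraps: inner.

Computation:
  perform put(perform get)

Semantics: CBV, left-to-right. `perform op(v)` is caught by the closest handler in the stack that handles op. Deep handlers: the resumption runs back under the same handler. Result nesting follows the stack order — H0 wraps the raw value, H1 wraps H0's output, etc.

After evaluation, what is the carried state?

Working:
get @ H0 ⇒ 1
put(1) @ H0 ⇒ s:=1
H0 returns (0, 1)
H1 returns ((0, 1), ())
H2 returns ((0, 1), ())
= ((0, 1), ())

Answer: 1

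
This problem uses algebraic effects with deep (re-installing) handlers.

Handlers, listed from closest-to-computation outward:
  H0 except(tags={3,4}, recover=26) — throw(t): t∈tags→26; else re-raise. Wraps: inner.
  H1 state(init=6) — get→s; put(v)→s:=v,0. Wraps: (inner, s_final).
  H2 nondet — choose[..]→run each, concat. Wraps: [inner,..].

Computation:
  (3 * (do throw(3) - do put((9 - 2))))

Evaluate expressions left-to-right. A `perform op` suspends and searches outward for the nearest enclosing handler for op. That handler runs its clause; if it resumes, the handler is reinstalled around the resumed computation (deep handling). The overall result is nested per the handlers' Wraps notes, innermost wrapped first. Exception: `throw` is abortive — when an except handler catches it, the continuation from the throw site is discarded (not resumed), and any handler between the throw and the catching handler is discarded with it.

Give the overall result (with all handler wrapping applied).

Step-by-step:
throw(3) @ H0 caught ⇒ 26
H1 returns (26, 6)
H2 returns [(26, 6)]
= [(26, 6)]

Answer: [(26, 6)]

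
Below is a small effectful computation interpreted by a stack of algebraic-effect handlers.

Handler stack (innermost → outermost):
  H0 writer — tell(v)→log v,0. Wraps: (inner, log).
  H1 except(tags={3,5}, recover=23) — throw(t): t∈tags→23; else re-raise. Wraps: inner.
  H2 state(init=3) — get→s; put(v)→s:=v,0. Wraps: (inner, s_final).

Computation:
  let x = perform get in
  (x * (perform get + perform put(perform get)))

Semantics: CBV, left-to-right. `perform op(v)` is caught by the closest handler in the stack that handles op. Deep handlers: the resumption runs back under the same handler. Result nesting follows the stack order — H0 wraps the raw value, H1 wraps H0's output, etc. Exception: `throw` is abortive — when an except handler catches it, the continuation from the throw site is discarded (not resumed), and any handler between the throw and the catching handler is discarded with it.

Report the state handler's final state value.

Answer: 3

Evaluation trace:
get @ H2 ⇒ 3
get @ H2 ⇒ 3
get @ H2 ⇒ 3
put(3) @ H2 ⇒ s:=3
H0 returns (9, ())
H1 returns (9, ())
H2 returns ((9, ()), 3)
= ((9, ()), 3)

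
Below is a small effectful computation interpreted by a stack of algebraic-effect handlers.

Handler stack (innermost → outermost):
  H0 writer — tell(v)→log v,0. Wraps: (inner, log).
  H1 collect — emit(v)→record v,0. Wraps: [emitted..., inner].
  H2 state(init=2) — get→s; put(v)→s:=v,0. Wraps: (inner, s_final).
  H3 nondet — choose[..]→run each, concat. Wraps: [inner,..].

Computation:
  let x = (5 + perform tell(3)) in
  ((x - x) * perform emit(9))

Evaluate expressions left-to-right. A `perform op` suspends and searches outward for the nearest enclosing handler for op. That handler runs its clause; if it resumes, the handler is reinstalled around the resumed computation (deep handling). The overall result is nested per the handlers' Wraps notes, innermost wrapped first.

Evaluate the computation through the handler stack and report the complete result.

Step-by-step:
tell(3) @ H0 ⇒ log+=3
emit(9) @ H1 ⇒ out+=9
H0 returns (0, (3))
H1 returns [9, (0, (3))]
H2 returns ([9, (0, (3))], 2)
H3 returns [([9, (0, (3))], 2)]
= [([9, (0, (3))], 2)]

Answer: [([9, (0, (3))], 2)]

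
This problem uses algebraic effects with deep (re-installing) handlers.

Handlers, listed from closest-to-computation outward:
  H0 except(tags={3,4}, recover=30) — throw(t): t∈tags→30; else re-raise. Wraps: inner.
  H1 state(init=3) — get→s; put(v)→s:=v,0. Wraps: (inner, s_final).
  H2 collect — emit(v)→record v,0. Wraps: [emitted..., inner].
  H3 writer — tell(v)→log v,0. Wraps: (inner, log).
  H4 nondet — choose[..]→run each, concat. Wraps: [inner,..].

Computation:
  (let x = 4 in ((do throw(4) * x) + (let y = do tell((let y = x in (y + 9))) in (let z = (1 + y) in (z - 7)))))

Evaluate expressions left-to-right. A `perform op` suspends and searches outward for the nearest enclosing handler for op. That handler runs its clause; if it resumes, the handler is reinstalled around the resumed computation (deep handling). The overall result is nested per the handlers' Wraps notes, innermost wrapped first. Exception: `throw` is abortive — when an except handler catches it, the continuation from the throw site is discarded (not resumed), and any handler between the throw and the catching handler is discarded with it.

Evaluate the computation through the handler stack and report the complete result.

Evaluation trace:
throw(4) @ H0 caught ⇒ 30
H1 returns (30, 3)
H2 returns [(30, 3)]
H3 returns ([(30, 3)], ())
H4 returns [([(30, 3)], ())]
= [([(30, 3)], ())]

Answer: [([(30, 3)], ())]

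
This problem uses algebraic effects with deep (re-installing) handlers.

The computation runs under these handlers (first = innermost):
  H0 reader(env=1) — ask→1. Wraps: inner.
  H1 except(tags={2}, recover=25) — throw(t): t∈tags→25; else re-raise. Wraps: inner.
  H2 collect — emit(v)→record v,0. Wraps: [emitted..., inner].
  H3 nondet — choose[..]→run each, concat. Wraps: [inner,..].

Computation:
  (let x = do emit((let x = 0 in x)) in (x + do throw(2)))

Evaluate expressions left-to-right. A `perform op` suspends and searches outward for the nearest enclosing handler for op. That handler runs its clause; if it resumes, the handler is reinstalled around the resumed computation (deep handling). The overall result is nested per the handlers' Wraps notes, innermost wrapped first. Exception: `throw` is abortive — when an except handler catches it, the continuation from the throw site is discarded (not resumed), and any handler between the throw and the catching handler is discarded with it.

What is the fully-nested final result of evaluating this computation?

Answer: [[0, 25]]

Evaluation trace:
emit(0) @ H2 ⇒ out+=0
throw(2) @ H1 caught ⇒ 25
H2 returns [0, 25]
H3 returns [[0, 25]]
= [[0, 25]]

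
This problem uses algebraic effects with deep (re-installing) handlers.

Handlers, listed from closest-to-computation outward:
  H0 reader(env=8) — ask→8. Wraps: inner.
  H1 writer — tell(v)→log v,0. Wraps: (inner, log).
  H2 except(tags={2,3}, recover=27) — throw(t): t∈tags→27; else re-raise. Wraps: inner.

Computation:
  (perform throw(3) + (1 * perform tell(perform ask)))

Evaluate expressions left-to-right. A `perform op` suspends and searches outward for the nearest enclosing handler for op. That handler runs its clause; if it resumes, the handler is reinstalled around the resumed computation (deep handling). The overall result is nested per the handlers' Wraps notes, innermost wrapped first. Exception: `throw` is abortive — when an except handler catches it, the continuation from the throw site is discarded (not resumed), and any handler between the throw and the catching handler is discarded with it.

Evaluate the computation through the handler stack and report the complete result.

Evaluation trace:
throw(3) @ H2 caught ⇒ 27
= 27

Answer: 27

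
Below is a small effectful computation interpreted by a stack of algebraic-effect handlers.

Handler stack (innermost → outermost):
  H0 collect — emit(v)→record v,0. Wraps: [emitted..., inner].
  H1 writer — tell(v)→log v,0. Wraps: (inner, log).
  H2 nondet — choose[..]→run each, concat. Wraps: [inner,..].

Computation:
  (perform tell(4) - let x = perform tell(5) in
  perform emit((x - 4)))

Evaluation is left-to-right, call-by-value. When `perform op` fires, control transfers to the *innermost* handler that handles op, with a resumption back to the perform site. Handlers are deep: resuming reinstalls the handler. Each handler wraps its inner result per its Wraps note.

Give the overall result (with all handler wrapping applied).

Step-by-step:
tell(4) @ H1 ⇒ log+=4
tell(5) @ H1 ⇒ log+=5
emit(-4) @ H0 ⇒ out+=-4
H0 returns [-4, 0]
H1 returns ([-4, 0], (4, 5))
H2 returns [([-4, 0], (4, 5))]
= [([-4, 0], (4, 5))]

Answer: [([-4, 0], (4, 5))]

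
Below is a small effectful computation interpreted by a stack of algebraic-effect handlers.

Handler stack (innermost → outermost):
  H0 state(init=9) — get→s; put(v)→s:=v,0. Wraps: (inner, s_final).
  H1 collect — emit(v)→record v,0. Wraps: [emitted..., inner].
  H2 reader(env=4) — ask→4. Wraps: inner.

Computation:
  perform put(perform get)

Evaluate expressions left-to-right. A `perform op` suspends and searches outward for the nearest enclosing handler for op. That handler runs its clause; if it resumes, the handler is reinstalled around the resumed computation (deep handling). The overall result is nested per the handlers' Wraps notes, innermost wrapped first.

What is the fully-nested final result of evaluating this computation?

Answer: [(0, 9)]

Evaluation trace:
get @ H0 ⇒ 9
put(9) @ H0 ⇒ s:=9
H0 returns (0, 9)
H1 returns [(0, 9)]
H2 returns [(0, 9)]
= [(0, 9)]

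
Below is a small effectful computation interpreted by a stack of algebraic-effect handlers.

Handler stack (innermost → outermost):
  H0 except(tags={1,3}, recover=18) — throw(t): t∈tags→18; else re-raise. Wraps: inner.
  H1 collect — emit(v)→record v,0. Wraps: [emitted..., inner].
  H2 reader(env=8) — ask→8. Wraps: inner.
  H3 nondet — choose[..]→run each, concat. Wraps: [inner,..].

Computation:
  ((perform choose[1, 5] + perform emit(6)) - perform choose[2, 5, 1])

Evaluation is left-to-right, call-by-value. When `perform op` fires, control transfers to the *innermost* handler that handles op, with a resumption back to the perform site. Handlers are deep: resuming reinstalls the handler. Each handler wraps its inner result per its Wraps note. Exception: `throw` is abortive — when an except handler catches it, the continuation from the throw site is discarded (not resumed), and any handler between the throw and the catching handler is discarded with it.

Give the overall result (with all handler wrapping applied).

Evaluation trace:
choose[1, 5] @ H3
  branch[0] choose=1:
    emit(6) @ H1 ⇒ out+=6
    choose[2, 5, 1] @ H3
      branch[0] choose=2:
        H0 returns -1
        H1 returns [6, -1]
        H2 returns [6, -1]
        H3 returns [[6, -1]]
      branch[1] choose=5:
        H0 returns -4
        H1 returns [6, -4]
        H2 returns [6, -4]
        H3 returns [[6, -4]]
      branch[2] choose=1:
        H0 returns 0
        H1 returns [6, 0]
        H2 returns [6, 0]
        H3 returns [[6, 0]]
  branch[1] choose=5:
    emit(6) @ H1 ⇒ out+=6
    choose[2, 5, 1] @ H3
      branch[0] choose=2:
        H0 returns 3
        H1 returns [6, 3]
        H2 returns [6, 3]
        H3 returns [[6, 3]]
      branch[1] choose=5:
        H0 returns 0
        H1 returns [6, 0]
        H2 returns [6, 0]
        H3 returns [[6, 0]]
      branch[2] choose=1:
        H0 returns 4
        H1 returns [6, 4]
        H2 returns [6, 4]
        H3 returns [[6, 4]]
= [[6, -1], [6, -4], [6, 0], [6, 3], [6, 0], [6, 4]]

Answer: [[6, -1], [6, -4], [6, 0], [6, 3], [6, 0], [6, 4]]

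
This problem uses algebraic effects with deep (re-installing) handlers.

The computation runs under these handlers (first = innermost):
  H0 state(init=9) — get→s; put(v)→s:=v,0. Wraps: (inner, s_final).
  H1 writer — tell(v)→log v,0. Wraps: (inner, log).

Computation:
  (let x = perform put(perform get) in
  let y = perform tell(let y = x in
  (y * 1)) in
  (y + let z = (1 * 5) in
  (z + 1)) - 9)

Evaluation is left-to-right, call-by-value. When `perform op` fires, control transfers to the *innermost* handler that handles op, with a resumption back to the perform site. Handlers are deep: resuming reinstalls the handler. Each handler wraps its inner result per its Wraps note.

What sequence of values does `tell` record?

Step-by-step:
get @ H0 ⇒ 9
put(9) @ H0 ⇒ s:=9
tell(0) @ H1 ⇒ log+=0
H0 returns (-3, 9)
H1 returns ((-3, 9), (0))
= ((-3, 9), (0))

Answer: (0)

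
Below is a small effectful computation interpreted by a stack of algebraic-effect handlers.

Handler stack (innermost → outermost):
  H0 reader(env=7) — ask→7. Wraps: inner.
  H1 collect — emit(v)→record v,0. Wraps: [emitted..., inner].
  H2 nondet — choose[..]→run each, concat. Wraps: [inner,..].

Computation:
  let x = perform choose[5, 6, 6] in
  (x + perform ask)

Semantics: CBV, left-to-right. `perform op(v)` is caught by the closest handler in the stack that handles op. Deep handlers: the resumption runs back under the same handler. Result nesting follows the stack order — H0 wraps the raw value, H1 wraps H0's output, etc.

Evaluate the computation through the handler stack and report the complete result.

Evaluation trace:
choose[5, 6, 6] @ H2
  branch[0] choose=5:
    ask @ H0 ⇒ 7
    H0 returns 12
    H1 returns [12]
    H2 returns [[12]]
  branch[1] choose=6:
    ask @ H0 ⇒ 7
    H0 returns 13
    H1 returns [13]
    H2 returns [[13]]
  branch[2] choose=6:
    ask @ H0 ⇒ 7
    H0 returns 13
    H1 returns [13]
    H2 returns [[13]]
= [[12], [13], [13]]

Answer: [[12], [13], [13]]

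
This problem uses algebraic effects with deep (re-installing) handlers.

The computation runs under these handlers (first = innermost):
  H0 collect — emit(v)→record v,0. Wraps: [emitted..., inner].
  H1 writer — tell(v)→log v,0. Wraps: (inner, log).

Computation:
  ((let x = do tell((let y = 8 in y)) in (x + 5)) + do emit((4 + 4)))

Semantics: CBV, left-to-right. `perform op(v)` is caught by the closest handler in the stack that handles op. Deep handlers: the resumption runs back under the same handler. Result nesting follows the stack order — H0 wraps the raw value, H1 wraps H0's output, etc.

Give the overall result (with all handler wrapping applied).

Answer: ([8, 5], (8))

Evaluation trace:
tell(8) @ H1 ⇒ log+=8
emit(8) @ H0 ⇒ out+=8
H0 returns [8, 5]
H1 returns ([8, 5], (8))
= ([8, 5], (8))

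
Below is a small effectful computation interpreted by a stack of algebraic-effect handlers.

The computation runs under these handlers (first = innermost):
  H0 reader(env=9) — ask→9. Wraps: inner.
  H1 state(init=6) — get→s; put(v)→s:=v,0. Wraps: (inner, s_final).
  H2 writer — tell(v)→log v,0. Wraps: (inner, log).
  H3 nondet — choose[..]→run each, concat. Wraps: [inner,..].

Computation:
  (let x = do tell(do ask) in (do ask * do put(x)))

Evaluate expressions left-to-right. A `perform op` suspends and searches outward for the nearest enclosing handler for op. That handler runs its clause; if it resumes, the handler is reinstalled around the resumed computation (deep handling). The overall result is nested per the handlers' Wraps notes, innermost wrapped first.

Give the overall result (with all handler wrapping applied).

Answer: [((0, 0), (9))]

Step-by-step:
ask @ H0 ⇒ 9
tell(9) @ H2 ⇒ log+=9
ask @ H0 ⇒ 9
put(0) @ H1 ⇒ s:=0
H0 returns 0
H1 returns (0, 0)
H2 returns ((0, 0), (9))
H3 returns [((0, 0), (9))]
= [((0, 0), (9))]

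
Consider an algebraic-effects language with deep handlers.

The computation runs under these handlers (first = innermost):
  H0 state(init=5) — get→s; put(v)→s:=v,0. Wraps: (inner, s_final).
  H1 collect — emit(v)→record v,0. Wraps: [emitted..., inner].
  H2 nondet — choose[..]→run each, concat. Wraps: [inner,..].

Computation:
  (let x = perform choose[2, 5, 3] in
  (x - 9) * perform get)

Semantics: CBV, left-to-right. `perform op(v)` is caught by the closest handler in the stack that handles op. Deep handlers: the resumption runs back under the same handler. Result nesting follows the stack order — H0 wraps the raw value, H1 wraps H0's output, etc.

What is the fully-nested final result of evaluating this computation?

Working:
choose[2, 5, 3] @ H2
  branch[0] choose=2:
    get @ H0 ⇒ 5
    H0 returns (-35, 5)
    H1 returns [(-35, 5)]
    H2 returns [[(-35, 5)]]
  branch[1] choose=5:
    get @ H0 ⇒ 5
    H0 returns (-20, 5)
    H1 returns [(-20, 5)]
    H2 returns [[(-20, 5)]]
  branch[2] choose=3:
    get @ H0 ⇒ 5
    H0 returns (-30, 5)
    H1 returns [(-30, 5)]
    H2 returns [[(-30, 5)]]
= [[(-35, 5)], [(-20, 5)], [(-30, 5)]]

Answer: [[(-35, 5)], [(-20, 5)], [(-30, 5)]]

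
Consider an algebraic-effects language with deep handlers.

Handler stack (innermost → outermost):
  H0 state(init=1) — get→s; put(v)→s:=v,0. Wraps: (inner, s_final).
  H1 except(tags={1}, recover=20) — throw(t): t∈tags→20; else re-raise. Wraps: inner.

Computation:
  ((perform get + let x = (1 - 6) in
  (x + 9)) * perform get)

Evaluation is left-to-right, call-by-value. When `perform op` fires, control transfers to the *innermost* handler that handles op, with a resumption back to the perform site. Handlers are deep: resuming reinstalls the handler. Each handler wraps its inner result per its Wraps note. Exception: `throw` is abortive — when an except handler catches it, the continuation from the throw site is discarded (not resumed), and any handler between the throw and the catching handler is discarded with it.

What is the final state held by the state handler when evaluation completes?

Answer: 1

Step-by-step:
get @ H0 ⇒ 1
get @ H0 ⇒ 1
H0 returns (5, 1)
H1 returns (5, 1)
= (5, 1)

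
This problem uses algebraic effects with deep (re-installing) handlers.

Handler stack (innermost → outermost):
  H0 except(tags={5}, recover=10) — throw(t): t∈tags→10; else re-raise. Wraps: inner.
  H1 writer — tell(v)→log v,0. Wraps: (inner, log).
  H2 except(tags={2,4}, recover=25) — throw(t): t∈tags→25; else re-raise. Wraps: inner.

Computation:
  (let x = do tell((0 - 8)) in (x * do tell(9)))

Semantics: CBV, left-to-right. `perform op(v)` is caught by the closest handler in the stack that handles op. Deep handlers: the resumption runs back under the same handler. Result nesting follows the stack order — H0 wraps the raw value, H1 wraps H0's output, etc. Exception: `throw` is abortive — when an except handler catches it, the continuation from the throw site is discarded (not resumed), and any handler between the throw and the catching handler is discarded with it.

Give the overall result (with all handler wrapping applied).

Step-by-step:
tell(-8) @ H1 ⇒ log+=-8
tell(9) @ H1 ⇒ log+=9
H0 returns 0
H1 returns (0, (-8, 9))
H2 returns (0, (-8, 9))
= (0, (-8, 9))

Answer: (0, (-8, 9))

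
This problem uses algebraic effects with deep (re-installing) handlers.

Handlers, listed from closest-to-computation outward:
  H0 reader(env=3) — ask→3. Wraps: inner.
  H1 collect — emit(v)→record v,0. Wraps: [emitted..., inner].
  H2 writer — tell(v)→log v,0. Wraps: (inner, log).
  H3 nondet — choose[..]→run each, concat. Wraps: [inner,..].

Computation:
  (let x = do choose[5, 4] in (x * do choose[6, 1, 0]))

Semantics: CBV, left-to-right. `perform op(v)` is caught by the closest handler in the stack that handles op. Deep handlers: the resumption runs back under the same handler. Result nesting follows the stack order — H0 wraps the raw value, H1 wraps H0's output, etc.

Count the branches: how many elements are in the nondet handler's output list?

Evaluation trace:
choose[5, 4] @ H3
  branch[0] choose=5:
    choose[6, 1, 0] @ H3
      branch[0] choose=6:
        H0 returns 30
        H1 returns [30]
        H2 returns ([30], ())
        H3 returns [([30], ())]
      branch[1] choose=1:
        H0 returns 5
        H1 returns [5]
        H2 returns ([5], ())
        H3 returns [([5], ())]
      branch[2] choose=0:
        H0 returns 0
        H1 returns [0]
        H2 returns ([0], ())
        H3 returns [([0], ())]
  branch[1] choose=4:
    choose[6, 1, 0] @ H3
      branch[0] choose=6:
        H0 returns 24
        H1 returns [24]
        H2 returns ([24], ())
        H3 returns [([24], ())]
      branch[1] choose=1:
        H0 returns 4
        H1 returns [4]
        H2 returns ([4], ())
        H3 returns [([4], ())]
      branch[2] choose=0:
        H0 returns 0
        H1 returns [0]
        H2 returns ([0], ())
        H3 returns [([0], ())]
= [([30], ()), ([5], ()), ([0], ()), ([24], ()), ([4], ()), ([0], ())]

Answer: 6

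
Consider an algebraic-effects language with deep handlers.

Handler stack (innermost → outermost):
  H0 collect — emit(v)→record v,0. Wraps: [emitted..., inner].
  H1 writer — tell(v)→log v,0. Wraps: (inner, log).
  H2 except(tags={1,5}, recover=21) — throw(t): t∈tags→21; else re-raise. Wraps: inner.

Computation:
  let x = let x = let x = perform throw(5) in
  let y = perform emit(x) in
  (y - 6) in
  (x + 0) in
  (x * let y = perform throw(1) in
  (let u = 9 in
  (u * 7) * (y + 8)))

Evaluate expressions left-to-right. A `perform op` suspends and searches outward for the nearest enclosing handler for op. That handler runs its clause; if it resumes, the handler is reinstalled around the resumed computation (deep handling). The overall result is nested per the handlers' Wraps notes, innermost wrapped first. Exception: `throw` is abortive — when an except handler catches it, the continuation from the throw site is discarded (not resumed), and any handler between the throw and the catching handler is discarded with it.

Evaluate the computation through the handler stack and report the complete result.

Working:
throw(5) @ H2 caught ⇒ 21
= 21

Answer: 21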